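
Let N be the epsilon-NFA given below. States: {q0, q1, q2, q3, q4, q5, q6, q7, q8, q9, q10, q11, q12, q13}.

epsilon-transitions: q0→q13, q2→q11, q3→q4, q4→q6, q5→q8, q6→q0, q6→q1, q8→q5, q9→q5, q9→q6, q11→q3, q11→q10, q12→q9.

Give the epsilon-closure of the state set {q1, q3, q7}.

Start with {q1, q3, q7}.
From q3 via epsilon: add q4.
From q4 via epsilon: add q6.
From q6 via epsilon: add q0.
From q0 via epsilon: add q13.
No new states can be added; the closed set is {q0, q1, q3, q4, q6, q7, q13}.

{q0, q1, q3, q4, q6, q7, q13}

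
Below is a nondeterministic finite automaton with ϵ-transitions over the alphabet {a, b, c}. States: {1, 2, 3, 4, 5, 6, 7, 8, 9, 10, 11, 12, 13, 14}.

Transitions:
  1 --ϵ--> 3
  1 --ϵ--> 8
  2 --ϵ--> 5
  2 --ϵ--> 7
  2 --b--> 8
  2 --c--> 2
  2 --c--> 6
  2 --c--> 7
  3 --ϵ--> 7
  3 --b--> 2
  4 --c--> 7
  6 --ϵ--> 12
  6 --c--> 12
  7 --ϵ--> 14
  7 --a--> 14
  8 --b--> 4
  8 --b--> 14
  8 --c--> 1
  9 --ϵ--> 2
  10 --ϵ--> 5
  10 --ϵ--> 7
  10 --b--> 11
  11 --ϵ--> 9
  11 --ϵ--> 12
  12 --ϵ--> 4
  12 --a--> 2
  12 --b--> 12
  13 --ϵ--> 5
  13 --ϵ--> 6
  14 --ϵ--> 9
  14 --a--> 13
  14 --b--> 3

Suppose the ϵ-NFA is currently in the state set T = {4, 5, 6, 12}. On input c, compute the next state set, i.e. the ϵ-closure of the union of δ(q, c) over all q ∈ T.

4 on c → {7}.
6 on c → {12}.
No c-transition from 5, 12.
Union after reading c: {7, 12}.
Now take the ϵ-closure:
From 7 via ϵ: add 14.
From 12 via ϵ: add 4.
From 14 via ϵ: add 9.
From 9 via ϵ: add 2.
From 2 via ϵ: add 5.
No new states can be added; the closed set is {2, 4, 5, 7, 9, 12, 14}.

{2, 4, 5, 7, 9, 12, 14}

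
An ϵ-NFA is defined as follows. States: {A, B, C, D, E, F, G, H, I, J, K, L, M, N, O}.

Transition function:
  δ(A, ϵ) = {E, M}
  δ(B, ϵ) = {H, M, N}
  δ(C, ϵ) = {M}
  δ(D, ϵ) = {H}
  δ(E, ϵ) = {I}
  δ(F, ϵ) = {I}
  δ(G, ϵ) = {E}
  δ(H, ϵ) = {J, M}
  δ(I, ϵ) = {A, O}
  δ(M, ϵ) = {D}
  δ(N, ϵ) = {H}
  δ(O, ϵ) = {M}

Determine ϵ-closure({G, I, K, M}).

Start with {G, I, K, M}.
From G via ϵ: add E.
From I via ϵ: add A, O.
From M via ϵ: add D.
From D via ϵ: add H.
From H via ϵ: add J.
No new states can be added; the closed set is {A, D, E, G, H, I, J, K, M, O}.

{A, D, E, G, H, I, J, K, M, O}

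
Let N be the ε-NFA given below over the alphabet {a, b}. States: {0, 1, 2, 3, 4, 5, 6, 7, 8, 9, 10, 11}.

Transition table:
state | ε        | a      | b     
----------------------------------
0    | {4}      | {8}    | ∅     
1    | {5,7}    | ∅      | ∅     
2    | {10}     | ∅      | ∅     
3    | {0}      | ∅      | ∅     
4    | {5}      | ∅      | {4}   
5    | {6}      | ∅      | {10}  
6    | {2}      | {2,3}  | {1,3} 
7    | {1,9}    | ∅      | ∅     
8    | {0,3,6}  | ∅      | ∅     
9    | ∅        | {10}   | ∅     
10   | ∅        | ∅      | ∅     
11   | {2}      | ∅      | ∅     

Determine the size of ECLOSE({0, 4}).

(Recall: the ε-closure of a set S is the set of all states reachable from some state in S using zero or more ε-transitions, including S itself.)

6

Start with {0, 4}.
From 4 via ε: add 5.
From 5 via ε: add 6.
From 6 via ε: add 2.
From 2 via ε: add 10.
ε-closure = {0, 2, 4, 5, 6, 10}, which has 6 states.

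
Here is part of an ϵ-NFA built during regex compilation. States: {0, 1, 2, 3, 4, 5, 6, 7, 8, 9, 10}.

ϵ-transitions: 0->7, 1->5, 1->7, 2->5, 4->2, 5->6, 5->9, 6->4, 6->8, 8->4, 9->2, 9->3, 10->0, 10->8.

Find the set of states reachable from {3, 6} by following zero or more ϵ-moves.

Start with {3, 6}.
From 6 via ϵ: add 4, 8.
From 4 via ϵ: add 2.
From 2 via ϵ: add 5.
From 5 via ϵ: add 9.
No new states can be added; the closed set is {2, 3, 4, 5, 6, 8, 9}.

{2, 3, 4, 5, 6, 8, 9}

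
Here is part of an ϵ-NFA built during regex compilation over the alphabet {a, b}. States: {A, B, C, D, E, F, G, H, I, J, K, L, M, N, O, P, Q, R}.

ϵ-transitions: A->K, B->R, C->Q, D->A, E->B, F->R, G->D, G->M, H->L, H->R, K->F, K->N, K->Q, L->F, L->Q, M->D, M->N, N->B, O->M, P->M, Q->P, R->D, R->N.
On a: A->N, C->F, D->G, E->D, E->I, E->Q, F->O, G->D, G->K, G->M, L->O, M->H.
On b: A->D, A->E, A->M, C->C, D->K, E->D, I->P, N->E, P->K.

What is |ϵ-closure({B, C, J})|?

Start with {B, C, J}.
From B via ϵ: add R.
From C via ϵ: add Q.
From Q via ϵ: add P.
From R via ϵ: add D, N.
From D via ϵ: add A.
From P via ϵ: add M.
From A via ϵ: add K.
From K via ϵ: add F.
ϵ-closure = {A, B, C, D, F, J, K, M, N, P, Q, R}, which has 12 states.

12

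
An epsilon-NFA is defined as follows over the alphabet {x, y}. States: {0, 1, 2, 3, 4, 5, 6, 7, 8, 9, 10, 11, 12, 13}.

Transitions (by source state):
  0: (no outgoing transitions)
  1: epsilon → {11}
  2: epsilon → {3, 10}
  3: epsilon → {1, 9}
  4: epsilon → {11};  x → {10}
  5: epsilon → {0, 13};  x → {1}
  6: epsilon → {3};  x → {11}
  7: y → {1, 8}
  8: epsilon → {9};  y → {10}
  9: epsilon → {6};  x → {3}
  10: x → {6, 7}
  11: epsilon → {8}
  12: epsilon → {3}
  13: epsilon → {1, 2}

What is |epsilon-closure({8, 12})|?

7

Start with {8, 12}.
From 8 via epsilon: add 9.
From 12 via epsilon: add 3.
From 3 via epsilon: add 1.
From 9 via epsilon: add 6.
From 1 via epsilon: add 11.
epsilon-closure = {1, 3, 6, 8, 9, 11, 12}, which has 7 states.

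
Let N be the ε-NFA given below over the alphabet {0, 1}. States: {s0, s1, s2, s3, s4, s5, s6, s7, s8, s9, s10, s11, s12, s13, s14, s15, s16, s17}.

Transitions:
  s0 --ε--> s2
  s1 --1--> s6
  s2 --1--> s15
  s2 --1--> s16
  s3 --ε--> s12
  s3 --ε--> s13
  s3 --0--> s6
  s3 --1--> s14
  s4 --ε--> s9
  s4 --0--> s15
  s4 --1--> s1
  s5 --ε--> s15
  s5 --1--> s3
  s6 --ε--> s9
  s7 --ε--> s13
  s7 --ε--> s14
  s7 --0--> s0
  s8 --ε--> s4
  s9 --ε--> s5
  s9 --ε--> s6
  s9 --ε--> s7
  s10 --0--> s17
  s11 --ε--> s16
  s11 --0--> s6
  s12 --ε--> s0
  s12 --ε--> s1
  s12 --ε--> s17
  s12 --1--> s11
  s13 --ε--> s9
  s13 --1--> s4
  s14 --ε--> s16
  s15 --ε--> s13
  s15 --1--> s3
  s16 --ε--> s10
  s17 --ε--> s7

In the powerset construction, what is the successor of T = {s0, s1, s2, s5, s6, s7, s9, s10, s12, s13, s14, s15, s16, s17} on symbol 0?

s7 on 0 → {s0}.
s10 on 0 → {s17}.
No 0-transition from s0, s1, s2, s5, s6, s9, s12, s13, s14, s15, s16, s17.
Union after reading 0: {s0, s17}.
Now take the ε-closure:
From s0 via ε: add s2.
From s17 via ε: add s7.
From s7 via ε: add s13, s14.
From s13 via ε: add s9.
From s14 via ε: add s16.
From s9 via ε: add s5, s6.
From s16 via ε: add s10.
From s5 via ε: add s15.
No new states can be added; the closed set is {s0, s2, s5, s6, s7, s9, s10, s13, s14, s15, s16, s17}.

{s0, s2, s5, s6, s7, s9, s10, s13, s14, s15, s16, s17}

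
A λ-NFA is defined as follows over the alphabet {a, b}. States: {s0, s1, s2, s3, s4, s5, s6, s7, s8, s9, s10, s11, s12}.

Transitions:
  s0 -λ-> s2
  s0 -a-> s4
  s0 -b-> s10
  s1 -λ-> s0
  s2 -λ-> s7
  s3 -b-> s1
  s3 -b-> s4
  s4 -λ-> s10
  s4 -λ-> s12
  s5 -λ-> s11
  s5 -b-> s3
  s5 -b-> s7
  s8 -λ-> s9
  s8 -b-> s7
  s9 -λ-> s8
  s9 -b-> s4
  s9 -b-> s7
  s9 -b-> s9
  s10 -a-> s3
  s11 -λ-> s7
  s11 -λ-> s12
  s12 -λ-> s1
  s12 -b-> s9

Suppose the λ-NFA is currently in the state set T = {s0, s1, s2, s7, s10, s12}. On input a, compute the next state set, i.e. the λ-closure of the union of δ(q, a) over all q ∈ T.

s0 on a → {s4}.
s10 on a → {s3}.
No a-transition from s1, s2, s7, s12.
Union after reading a: {s3, s4}.
Now take the λ-closure:
From s4 via λ: add s10, s12.
From s12 via λ: add s1.
From s1 via λ: add s0.
From s0 via λ: add s2.
From s2 via λ: add s7.
No new states can be added; the closed set is {s0, s1, s2, s3, s4, s7, s10, s12}.

{s0, s1, s2, s3, s4, s7, s10, s12}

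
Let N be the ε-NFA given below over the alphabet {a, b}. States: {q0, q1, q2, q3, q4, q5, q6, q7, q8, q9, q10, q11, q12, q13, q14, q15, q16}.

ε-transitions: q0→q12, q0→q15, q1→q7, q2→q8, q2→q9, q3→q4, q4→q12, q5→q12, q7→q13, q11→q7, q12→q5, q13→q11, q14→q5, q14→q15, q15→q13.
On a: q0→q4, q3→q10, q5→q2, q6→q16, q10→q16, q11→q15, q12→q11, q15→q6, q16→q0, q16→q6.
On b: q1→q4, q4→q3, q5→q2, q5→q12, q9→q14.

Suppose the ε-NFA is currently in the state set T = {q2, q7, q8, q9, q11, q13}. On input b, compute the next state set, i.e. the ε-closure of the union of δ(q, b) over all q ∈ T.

{q5, q7, q11, q12, q13, q14, q15}

q9 on b → {q14}.
No b-transition from q2, q7, q8, q11, q13.
Union after reading b: {q14}.
Now take the ε-closure:
From q14 via ε: add q5, q15.
From q5 via ε: add q12.
From q15 via ε: add q13.
From q13 via ε: add q11.
From q11 via ε: add q7.
No new states can be added; the closed set is {q5, q7, q11, q12, q13, q14, q15}.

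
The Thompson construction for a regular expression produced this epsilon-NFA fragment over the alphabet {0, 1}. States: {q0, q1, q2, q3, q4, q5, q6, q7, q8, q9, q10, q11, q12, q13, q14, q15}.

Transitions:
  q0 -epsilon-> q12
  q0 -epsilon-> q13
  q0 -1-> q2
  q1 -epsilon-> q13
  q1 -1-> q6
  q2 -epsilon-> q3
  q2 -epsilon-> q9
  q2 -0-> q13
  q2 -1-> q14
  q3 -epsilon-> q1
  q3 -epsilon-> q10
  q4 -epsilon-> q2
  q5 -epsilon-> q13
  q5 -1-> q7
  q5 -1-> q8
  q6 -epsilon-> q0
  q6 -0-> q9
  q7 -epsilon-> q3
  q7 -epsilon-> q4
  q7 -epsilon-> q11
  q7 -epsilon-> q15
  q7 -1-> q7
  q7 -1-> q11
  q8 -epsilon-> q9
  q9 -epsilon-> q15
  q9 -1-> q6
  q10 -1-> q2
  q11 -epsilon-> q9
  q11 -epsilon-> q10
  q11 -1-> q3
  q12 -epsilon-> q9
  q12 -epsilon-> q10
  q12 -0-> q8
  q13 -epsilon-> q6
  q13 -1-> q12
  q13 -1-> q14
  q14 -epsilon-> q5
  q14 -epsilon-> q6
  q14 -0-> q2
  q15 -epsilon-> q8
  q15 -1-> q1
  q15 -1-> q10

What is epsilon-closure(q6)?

Start with {q6}.
From q6 via epsilon: add q0.
From q0 via epsilon: add q12, q13.
From q12 via epsilon: add q9, q10.
From q9 via epsilon: add q15.
From q15 via epsilon: add q8.
No new states can be added; the closed set is {q0, q6, q8, q9, q10, q12, q13, q15}.

{q0, q6, q8, q9, q10, q12, q13, q15}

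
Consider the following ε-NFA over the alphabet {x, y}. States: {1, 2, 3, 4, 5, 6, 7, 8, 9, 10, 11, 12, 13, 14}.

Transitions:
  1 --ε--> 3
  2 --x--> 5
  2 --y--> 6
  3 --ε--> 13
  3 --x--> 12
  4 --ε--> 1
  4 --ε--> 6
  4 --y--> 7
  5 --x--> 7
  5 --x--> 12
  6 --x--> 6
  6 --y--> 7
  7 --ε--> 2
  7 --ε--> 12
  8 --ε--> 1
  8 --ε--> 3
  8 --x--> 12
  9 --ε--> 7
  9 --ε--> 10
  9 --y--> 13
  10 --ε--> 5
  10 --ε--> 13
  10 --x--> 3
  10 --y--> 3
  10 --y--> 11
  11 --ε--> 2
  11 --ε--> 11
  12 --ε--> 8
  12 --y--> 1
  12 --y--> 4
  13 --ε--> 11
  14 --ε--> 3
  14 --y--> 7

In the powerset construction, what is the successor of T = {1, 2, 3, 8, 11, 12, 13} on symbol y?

2 on y → {6}.
12 on y → {1, 4}.
No y-transition from 1, 3, 8, 11, 13.
Union after reading y: {1, 4, 6}.
Now take the ε-closure:
From 1 via ε: add 3.
From 3 via ε: add 13.
From 13 via ε: add 11.
From 11 via ε: add 2.
No new states can be added; the closed set is {1, 2, 3, 4, 6, 11, 13}.

{1, 2, 3, 4, 6, 11, 13}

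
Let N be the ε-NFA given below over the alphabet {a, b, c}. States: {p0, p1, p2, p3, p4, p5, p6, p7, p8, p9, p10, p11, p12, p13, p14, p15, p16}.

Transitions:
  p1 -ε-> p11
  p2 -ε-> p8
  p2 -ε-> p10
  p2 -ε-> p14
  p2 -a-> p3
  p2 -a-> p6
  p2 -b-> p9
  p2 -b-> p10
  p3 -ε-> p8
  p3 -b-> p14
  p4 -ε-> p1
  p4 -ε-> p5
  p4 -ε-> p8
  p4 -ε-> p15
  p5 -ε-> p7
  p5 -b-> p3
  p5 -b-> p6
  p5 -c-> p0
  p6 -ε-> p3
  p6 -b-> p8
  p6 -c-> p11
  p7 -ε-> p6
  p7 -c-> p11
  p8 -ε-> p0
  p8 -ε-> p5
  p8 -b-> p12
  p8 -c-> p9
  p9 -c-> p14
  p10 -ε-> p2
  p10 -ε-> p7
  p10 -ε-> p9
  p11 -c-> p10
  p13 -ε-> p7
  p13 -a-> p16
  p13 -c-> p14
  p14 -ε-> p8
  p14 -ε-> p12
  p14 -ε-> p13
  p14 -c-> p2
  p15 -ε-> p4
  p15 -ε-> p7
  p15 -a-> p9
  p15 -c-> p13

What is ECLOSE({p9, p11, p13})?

Start with {p9, p11, p13}.
From p13 via ε: add p7.
From p7 via ε: add p6.
From p6 via ε: add p3.
From p3 via ε: add p8.
From p8 via ε: add p0, p5.
No new states can be added; the closed set is {p0, p3, p5, p6, p7, p8, p9, p11, p13}.

{p0, p3, p5, p6, p7, p8, p9, p11, p13}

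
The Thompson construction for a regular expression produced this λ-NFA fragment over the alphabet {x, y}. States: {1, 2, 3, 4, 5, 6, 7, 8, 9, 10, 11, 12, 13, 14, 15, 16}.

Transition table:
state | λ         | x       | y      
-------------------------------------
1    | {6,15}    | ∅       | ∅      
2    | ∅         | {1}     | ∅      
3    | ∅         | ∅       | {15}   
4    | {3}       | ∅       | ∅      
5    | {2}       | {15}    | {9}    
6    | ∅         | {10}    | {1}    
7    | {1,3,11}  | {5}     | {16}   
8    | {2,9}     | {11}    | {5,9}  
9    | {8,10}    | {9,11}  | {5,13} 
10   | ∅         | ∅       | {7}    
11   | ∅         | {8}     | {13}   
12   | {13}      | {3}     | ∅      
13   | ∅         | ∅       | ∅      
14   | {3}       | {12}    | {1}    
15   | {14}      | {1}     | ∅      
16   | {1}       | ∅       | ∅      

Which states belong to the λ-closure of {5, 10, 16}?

{1, 2, 3, 5, 6, 10, 14, 15, 16}

Start with {5, 10, 16}.
From 5 via λ: add 2.
From 16 via λ: add 1.
From 1 via λ: add 6, 15.
From 15 via λ: add 14.
From 14 via λ: add 3.
No new states can be added; the closed set is {1, 2, 3, 5, 6, 10, 14, 15, 16}.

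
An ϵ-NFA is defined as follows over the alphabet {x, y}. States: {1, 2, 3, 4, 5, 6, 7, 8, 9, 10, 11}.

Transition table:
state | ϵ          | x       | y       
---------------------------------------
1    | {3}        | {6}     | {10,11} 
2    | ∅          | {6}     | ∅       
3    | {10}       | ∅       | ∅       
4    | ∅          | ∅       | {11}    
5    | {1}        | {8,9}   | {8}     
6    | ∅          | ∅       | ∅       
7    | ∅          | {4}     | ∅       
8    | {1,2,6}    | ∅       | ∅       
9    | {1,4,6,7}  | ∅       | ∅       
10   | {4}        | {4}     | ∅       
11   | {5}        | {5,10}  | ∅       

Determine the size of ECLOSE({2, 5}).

Start with {2, 5}.
From 5 via ϵ: add 1.
From 1 via ϵ: add 3.
From 3 via ϵ: add 10.
From 10 via ϵ: add 4.
ϵ-closure = {1, 2, 3, 4, 5, 10}, which has 6 states.

6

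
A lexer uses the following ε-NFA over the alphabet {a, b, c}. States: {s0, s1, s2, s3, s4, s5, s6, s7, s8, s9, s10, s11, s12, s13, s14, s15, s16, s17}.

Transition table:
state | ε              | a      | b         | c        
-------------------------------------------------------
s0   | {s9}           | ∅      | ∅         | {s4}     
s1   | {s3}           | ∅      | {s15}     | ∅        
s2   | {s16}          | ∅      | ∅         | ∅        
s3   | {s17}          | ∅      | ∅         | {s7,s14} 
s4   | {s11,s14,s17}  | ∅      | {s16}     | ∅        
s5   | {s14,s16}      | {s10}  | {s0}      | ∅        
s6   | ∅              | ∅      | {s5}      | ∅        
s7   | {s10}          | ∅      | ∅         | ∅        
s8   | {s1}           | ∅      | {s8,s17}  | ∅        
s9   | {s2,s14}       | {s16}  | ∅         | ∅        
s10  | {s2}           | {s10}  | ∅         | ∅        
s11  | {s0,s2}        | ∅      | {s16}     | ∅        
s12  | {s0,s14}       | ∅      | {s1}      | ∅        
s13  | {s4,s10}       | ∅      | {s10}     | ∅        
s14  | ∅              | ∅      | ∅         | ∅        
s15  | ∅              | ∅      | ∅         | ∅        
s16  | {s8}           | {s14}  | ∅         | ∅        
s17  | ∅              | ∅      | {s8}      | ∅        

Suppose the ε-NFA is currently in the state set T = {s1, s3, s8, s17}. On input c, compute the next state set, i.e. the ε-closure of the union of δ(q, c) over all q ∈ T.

{s1, s2, s3, s7, s8, s10, s14, s16, s17}

s3 on c → {s7, s14}.
No c-transition from s1, s8, s17.
Union after reading c: {s7, s14}.
Now take the ε-closure:
From s7 via ε: add s10.
From s10 via ε: add s2.
From s2 via ε: add s16.
From s16 via ε: add s8.
From s8 via ε: add s1.
From s1 via ε: add s3.
From s3 via ε: add s17.
No new states can be added; the closed set is {s1, s2, s3, s7, s8, s10, s14, s16, s17}.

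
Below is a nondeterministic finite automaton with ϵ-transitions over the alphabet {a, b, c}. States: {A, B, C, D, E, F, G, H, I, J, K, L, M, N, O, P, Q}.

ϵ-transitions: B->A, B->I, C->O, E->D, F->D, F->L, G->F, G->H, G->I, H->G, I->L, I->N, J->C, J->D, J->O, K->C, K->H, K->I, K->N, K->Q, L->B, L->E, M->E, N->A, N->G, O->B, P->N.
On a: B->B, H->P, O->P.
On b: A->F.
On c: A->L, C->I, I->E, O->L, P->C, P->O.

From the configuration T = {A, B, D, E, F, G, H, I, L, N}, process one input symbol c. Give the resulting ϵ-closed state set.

{A, B, D, E, F, G, H, I, L, N}

A on c → {L}.
I on c → {E}.
No c-transition from B, D, E, F, G, H, L, N.
Union after reading c: {E, L}.
Now take the ϵ-closure:
From E via ϵ: add D.
From L via ϵ: add B.
From B via ϵ: add A, I.
From I via ϵ: add N.
From N via ϵ: add G.
From G via ϵ: add F, H.
No new states can be added; the closed set is {A, B, D, E, F, G, H, I, L, N}.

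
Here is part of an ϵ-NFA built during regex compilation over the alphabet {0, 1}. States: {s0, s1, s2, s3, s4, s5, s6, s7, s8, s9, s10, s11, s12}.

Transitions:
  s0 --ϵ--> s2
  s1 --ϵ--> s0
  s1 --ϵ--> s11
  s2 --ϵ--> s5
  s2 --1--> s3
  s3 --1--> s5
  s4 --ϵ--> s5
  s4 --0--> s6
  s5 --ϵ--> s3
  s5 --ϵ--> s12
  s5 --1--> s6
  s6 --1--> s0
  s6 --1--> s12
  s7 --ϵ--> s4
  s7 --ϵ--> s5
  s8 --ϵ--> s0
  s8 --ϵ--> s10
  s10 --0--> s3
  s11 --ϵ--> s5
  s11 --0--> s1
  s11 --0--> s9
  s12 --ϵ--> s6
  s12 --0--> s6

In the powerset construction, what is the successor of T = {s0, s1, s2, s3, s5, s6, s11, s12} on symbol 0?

{s0, s1, s2, s3, s5, s6, s9, s11, s12}

s11 on 0 → {s1, s9}.
s12 on 0 → {s6}.
No 0-transition from s0, s1, s2, s3, s5, s6.
Union after reading 0: {s1, s6, s9}.
Now take the ϵ-closure:
From s1 via ϵ: add s0, s11.
From s0 via ϵ: add s2.
From s11 via ϵ: add s5.
From s5 via ϵ: add s3, s12.
No new states can be added; the closed set is {s0, s1, s2, s3, s5, s6, s9, s11, s12}.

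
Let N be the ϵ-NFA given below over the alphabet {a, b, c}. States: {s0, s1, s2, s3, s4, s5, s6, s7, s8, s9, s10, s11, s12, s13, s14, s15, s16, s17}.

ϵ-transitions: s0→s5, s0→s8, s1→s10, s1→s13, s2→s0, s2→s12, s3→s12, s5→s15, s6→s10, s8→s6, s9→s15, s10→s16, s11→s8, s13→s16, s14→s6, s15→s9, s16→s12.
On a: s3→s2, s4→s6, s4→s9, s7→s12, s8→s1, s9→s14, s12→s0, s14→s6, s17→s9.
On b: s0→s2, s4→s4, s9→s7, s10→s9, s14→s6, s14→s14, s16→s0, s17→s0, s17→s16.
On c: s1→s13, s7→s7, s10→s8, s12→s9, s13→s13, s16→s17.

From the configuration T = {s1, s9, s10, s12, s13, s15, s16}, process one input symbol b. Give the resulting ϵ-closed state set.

{s0, s5, s6, s7, s8, s9, s10, s12, s15, s16}

s9 on b → {s7}.
s10 on b → {s9}.
s16 on b → {s0}.
No b-transition from s1, s12, s13, s15.
Union after reading b: {s0, s7, s9}.
Now take the ϵ-closure:
From s0 via ϵ: add s5, s8.
From s9 via ϵ: add s15.
From s8 via ϵ: add s6.
From s6 via ϵ: add s10.
From s10 via ϵ: add s16.
From s16 via ϵ: add s12.
No new states can be added; the closed set is {s0, s5, s6, s7, s8, s9, s10, s12, s15, s16}.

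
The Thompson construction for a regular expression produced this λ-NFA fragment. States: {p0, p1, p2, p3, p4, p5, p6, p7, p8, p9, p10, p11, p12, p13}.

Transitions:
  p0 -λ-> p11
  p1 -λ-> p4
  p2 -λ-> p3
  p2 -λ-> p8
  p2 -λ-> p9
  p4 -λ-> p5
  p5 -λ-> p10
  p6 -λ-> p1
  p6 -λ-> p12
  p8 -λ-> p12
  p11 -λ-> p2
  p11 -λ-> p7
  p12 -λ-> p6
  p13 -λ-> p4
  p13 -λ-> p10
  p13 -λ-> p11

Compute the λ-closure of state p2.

Start with {p2}.
From p2 via λ: add p3, p8, p9.
From p8 via λ: add p12.
From p12 via λ: add p6.
From p6 via λ: add p1.
From p1 via λ: add p4.
From p4 via λ: add p5.
From p5 via λ: add p10.
No new states can be added; the closed set is {p1, p2, p3, p4, p5, p6, p8, p9, p10, p12}.

{p1, p2, p3, p4, p5, p6, p8, p9, p10, p12}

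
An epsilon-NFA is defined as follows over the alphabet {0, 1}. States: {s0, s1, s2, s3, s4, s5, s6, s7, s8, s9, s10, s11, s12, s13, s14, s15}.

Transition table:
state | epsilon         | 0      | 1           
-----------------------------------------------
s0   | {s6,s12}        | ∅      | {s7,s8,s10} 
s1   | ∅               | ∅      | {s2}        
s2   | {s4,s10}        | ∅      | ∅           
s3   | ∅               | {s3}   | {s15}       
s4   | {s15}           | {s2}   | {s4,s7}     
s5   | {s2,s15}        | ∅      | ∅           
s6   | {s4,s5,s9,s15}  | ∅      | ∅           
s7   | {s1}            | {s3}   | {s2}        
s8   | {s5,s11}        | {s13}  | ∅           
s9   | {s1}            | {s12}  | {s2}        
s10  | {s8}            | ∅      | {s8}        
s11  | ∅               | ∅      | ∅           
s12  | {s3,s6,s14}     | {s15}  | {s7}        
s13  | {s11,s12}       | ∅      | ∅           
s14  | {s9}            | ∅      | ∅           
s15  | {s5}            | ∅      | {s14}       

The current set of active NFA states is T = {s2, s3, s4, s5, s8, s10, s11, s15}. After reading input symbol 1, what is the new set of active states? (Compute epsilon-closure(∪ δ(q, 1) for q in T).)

s3 on 1 → {s15}.
s4 on 1 → {s4, s7}.
s10 on 1 → {s8}.
s15 on 1 → {s14}.
No 1-transition from s2, s5, s8, s11.
Union after reading 1: {s4, s7, s8, s14, s15}.
Now take the epsilon-closure:
From s7 via epsilon: add s1.
From s8 via epsilon: add s5, s11.
From s14 via epsilon: add s9.
From s5 via epsilon: add s2.
From s2 via epsilon: add s10.
No new states can be added; the closed set is {s1, s2, s4, s5, s7, s8, s9, s10, s11, s14, s15}.

{s1, s2, s4, s5, s7, s8, s9, s10, s11, s14, s15}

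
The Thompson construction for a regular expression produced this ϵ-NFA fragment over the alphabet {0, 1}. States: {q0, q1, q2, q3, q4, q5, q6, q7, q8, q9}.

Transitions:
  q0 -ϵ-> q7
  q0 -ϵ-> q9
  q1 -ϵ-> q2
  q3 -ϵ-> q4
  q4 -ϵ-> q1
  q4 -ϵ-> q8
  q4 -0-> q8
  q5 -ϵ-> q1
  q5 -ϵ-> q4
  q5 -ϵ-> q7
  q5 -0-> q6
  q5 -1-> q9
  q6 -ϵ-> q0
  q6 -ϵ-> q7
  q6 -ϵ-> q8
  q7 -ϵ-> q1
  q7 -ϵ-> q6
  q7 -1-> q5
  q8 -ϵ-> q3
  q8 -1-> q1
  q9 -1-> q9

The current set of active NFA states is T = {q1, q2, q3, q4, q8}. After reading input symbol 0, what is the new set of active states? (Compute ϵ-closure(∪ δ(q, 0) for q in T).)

q4 on 0 → {q8}.
No 0-transition from q1, q2, q3, q8.
Union after reading 0: {q8}.
Now take the ϵ-closure:
From q8 via ϵ: add q3.
From q3 via ϵ: add q4.
From q4 via ϵ: add q1.
From q1 via ϵ: add q2.
No new states can be added; the closed set is {q1, q2, q3, q4, q8}.

{q1, q2, q3, q4, q8}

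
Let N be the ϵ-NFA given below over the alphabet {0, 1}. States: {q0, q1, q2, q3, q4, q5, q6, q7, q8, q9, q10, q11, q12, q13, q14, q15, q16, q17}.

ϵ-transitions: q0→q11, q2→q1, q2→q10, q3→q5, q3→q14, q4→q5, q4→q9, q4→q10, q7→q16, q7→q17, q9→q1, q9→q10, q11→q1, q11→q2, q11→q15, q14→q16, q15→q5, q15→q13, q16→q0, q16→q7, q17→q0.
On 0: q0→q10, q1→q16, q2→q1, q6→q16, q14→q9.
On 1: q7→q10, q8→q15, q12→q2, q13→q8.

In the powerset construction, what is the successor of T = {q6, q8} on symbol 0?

{q0, q1, q2, q5, q7, q10, q11, q13, q15, q16, q17}

q6 on 0 → {q16}.
No 0-transition from q8.
Union after reading 0: {q16}.
Now take the ϵ-closure:
From q16 via ϵ: add q0, q7.
From q0 via ϵ: add q11.
From q7 via ϵ: add q17.
From q11 via ϵ: add q1, q2, q15.
From q2 via ϵ: add q10.
From q15 via ϵ: add q5, q13.
No new states can be added; the closed set is {q0, q1, q2, q5, q7, q10, q11, q13, q15, q16, q17}.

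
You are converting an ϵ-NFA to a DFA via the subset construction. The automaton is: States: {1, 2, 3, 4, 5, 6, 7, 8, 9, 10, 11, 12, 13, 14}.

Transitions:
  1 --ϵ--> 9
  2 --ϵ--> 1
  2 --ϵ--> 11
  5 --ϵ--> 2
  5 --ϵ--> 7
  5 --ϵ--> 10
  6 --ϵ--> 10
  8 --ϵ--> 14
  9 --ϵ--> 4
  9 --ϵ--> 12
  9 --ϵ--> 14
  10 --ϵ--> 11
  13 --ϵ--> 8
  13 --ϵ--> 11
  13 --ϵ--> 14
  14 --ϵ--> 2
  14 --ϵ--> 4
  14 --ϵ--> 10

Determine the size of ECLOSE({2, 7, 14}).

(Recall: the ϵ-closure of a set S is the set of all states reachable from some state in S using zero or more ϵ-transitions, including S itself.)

Start with {2, 7, 14}.
From 2 via ϵ: add 1, 11.
From 14 via ϵ: add 4, 10.
From 1 via ϵ: add 9.
From 9 via ϵ: add 12.
ϵ-closure = {1, 2, 4, 7, 9, 10, 11, 12, 14}, which has 9 states.

9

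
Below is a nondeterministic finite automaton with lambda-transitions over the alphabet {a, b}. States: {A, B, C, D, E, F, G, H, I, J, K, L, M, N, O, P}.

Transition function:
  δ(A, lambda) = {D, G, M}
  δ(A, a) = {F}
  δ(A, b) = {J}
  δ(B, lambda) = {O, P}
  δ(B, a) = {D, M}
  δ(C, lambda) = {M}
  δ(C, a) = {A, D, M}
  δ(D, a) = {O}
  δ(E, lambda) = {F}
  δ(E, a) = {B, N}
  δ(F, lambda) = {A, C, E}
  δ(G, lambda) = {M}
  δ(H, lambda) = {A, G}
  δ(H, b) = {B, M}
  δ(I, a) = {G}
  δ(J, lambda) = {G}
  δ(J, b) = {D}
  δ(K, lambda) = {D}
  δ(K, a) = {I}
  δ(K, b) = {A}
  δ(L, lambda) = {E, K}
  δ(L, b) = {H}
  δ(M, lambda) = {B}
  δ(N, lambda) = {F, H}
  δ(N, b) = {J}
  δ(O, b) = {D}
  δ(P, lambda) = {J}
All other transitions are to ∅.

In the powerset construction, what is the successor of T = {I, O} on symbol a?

I on a → {G}.
No a-transition from O.
Union after reading a: {G}.
Now take the lambda-closure:
From G via lambda: add M.
From M via lambda: add B.
From B via lambda: add O, P.
From P via lambda: add J.
No new states can be added; the closed set is {B, G, J, M, O, P}.

{B, G, J, M, O, P}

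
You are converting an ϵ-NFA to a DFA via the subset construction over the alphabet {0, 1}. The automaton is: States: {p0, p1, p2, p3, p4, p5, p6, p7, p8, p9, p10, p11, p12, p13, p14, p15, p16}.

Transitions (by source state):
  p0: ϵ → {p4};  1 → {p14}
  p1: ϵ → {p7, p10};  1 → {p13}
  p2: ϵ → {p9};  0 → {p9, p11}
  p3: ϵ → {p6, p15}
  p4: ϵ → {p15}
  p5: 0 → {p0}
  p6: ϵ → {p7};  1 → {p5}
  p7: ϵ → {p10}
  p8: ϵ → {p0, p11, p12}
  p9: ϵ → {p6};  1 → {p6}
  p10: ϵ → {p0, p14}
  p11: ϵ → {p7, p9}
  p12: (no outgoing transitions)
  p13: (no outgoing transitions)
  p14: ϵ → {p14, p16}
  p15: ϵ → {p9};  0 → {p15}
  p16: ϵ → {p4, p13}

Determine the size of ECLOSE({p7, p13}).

Start with {p7, p13}.
From p7 via ϵ: add p10.
From p10 via ϵ: add p0, p14.
From p0 via ϵ: add p4.
From p14 via ϵ: add p16.
From p4 via ϵ: add p15.
From p15 via ϵ: add p9.
From p9 via ϵ: add p6.
ϵ-closure = {p0, p4, p6, p7, p9, p10, p13, p14, p15, p16}, which has 10 states.

10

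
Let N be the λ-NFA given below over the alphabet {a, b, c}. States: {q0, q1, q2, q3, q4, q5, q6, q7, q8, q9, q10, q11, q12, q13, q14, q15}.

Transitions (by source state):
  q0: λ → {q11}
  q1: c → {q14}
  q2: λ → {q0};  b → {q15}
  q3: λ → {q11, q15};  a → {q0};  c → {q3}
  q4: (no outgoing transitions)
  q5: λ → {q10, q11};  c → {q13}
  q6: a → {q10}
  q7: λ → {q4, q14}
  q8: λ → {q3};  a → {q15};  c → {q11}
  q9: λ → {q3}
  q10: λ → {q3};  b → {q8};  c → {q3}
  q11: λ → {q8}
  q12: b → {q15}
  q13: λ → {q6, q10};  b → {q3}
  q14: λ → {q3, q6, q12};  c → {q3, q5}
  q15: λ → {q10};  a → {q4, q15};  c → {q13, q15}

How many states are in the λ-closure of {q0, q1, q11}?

Start with {q0, q1, q11}.
From q11 via λ: add q8.
From q8 via λ: add q3.
From q3 via λ: add q15.
From q15 via λ: add q10.
λ-closure = {q0, q1, q3, q8, q10, q11, q15}, which has 7 states.

7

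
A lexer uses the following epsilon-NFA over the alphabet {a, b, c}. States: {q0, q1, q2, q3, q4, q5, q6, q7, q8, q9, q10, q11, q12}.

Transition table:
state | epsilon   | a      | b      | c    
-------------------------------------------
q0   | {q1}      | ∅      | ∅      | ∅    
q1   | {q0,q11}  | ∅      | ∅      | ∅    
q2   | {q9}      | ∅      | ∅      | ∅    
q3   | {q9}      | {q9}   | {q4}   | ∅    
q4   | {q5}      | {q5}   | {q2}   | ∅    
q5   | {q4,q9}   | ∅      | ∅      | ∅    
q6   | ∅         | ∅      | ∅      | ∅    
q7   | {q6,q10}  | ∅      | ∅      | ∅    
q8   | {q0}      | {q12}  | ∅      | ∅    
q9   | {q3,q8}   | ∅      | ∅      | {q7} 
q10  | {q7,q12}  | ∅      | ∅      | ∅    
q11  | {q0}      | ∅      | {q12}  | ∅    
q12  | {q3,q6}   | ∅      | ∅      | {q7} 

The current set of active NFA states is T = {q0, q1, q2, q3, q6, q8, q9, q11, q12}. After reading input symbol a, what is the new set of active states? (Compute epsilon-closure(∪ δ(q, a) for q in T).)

{q0, q1, q3, q6, q8, q9, q11, q12}

q3 on a → {q9}.
q8 on a → {q12}.
No a-transition from q0, q1, q2, q6, q9, q11, q12.
Union after reading a: {q9, q12}.
Now take the epsilon-closure:
From q9 via epsilon: add q3, q8.
From q12 via epsilon: add q6.
From q8 via epsilon: add q0.
From q0 via epsilon: add q1.
From q1 via epsilon: add q11.
No new states can be added; the closed set is {q0, q1, q3, q6, q8, q9, q11, q12}.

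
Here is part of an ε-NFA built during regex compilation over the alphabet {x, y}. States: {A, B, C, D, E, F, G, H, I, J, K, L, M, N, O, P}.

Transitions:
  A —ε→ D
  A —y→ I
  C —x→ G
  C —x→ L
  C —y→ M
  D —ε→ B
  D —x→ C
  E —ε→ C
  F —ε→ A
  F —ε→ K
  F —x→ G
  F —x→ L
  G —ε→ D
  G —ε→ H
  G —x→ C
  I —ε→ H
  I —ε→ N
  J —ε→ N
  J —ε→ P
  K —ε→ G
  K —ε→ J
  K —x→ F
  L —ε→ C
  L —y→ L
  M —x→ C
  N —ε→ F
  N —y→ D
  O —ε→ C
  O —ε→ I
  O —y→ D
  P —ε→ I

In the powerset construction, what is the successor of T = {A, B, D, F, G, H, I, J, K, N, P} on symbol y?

{A, B, D, F, G, H, I, J, K, N, P}

A on y → {I}.
N on y → {D}.
No y-transition from B, D, F, G, H, I, J, K, P.
Union after reading y: {D, I}.
Now take the ε-closure:
From D via ε: add B.
From I via ε: add H, N.
From N via ε: add F.
From F via ε: add A, K.
From K via ε: add G, J.
From J via ε: add P.
No new states can be added; the closed set is {A, B, D, F, G, H, I, J, K, N, P}.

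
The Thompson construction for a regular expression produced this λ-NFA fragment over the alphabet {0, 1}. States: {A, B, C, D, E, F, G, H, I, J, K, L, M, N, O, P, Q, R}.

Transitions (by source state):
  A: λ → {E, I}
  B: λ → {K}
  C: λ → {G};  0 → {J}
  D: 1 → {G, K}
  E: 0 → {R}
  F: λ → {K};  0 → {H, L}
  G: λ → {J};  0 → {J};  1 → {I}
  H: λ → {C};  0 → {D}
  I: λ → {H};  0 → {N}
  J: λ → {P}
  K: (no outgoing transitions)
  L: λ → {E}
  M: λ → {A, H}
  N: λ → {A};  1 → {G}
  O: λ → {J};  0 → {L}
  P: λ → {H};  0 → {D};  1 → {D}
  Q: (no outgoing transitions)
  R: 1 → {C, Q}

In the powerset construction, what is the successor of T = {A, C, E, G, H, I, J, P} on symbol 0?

C on 0 → {J}.
E on 0 → {R}.
G on 0 → {J}.
H on 0 → {D}.
I on 0 → {N}.
P on 0 → {D}.
No 0-transition from A, J.
Union after reading 0: {D, J, N, R}.
Now take the λ-closure:
From J via λ: add P.
From N via λ: add A.
From A via λ: add E, I.
From P via λ: add H.
From H via λ: add C.
From C via λ: add G.
No new states can be added; the closed set is {A, C, D, E, G, H, I, J, N, P, R}.

{A, C, D, E, G, H, I, J, N, P, R}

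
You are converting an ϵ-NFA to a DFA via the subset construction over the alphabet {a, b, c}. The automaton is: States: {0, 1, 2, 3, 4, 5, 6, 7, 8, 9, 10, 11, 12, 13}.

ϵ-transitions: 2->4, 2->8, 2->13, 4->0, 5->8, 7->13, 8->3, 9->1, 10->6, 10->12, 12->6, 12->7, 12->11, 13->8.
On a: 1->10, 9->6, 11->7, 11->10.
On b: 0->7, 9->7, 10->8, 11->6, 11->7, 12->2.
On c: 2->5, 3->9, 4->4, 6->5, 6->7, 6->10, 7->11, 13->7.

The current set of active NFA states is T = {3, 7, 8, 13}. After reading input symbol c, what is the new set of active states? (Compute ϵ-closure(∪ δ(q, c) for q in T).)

3 on c → {9}.
7 on c → {11}.
13 on c → {7}.
No c-transition from 8.
Union after reading c: {7, 9, 11}.
Now take the ϵ-closure:
From 7 via ϵ: add 13.
From 9 via ϵ: add 1.
From 13 via ϵ: add 8.
From 8 via ϵ: add 3.
No new states can be added; the closed set is {1, 3, 7, 8, 9, 11, 13}.

{1, 3, 7, 8, 9, 11, 13}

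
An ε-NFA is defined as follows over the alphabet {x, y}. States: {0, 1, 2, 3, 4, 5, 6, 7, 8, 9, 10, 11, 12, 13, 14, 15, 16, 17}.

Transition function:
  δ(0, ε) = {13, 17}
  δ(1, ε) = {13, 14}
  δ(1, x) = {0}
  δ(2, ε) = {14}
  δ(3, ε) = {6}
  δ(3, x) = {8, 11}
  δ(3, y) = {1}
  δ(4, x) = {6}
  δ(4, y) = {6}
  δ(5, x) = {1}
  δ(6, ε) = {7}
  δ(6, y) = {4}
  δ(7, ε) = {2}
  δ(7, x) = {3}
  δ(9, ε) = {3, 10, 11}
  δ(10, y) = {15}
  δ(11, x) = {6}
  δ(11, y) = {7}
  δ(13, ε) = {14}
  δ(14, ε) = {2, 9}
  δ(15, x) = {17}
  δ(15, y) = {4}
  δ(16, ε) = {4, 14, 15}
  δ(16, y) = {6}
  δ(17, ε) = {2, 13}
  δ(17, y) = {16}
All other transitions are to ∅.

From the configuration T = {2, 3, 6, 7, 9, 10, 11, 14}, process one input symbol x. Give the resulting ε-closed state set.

3 on x → {8, 11}.
7 on x → {3}.
11 on x → {6}.
No x-transition from 2, 6, 9, 10, 14.
Union after reading x: {3, 6, 8, 11}.
Now take the ε-closure:
From 6 via ε: add 7.
From 7 via ε: add 2.
From 2 via ε: add 14.
From 14 via ε: add 9.
From 9 via ε: add 10.
No new states can be added; the closed set is {2, 3, 6, 7, 8, 9, 10, 11, 14}.

{2, 3, 6, 7, 8, 9, 10, 11, 14}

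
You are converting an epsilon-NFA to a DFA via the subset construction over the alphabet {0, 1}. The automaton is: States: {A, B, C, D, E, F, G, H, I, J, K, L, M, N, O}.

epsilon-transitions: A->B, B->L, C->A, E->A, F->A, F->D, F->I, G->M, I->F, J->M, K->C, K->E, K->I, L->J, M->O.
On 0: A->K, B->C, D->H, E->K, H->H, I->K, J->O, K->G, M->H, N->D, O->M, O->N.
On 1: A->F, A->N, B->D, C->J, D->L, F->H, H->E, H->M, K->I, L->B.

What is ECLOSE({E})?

{A, B, E, J, L, M, O}

Start with {E}.
From E via epsilon: add A.
From A via epsilon: add B.
From B via epsilon: add L.
From L via epsilon: add J.
From J via epsilon: add M.
From M via epsilon: add O.
No new states can be added; the closed set is {A, B, E, J, L, M, O}.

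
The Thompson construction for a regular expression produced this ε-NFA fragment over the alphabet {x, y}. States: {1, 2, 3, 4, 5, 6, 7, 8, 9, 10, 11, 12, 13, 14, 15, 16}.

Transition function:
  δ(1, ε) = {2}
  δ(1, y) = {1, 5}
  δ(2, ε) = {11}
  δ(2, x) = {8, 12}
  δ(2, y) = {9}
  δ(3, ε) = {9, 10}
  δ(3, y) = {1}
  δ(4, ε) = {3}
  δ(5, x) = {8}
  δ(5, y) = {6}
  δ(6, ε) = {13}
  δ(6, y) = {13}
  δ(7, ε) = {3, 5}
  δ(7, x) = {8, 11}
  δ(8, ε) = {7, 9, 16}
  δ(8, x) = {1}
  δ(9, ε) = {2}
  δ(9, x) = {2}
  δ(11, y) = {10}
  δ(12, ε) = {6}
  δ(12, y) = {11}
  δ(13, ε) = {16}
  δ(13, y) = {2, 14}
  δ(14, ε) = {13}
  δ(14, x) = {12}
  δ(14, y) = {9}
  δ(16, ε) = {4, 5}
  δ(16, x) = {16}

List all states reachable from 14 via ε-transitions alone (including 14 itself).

Start with {14}.
From 14 via ε: add 13.
From 13 via ε: add 16.
From 16 via ε: add 4, 5.
From 4 via ε: add 3.
From 3 via ε: add 9, 10.
From 9 via ε: add 2.
From 2 via ε: add 11.
No new states can be added; the closed set is {2, 3, 4, 5, 9, 10, 11, 13, 14, 16}.

{2, 3, 4, 5, 9, 10, 11, 13, 14, 16}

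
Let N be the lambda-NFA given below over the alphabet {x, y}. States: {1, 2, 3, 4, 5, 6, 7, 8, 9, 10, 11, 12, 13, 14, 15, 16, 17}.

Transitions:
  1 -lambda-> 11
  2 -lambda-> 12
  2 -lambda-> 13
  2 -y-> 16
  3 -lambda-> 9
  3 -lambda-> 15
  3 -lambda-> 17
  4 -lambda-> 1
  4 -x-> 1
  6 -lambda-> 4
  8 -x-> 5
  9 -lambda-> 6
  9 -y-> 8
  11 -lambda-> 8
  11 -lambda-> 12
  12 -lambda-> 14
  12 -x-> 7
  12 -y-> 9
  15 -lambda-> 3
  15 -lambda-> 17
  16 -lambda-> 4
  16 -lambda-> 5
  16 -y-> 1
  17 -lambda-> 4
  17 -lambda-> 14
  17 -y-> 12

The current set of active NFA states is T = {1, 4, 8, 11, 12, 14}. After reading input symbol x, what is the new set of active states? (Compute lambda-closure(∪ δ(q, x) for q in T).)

{1, 5, 7, 8, 11, 12, 14}

4 on x → {1}.
8 on x → {5}.
12 on x → {7}.
No x-transition from 1, 11, 14.
Union after reading x: {1, 5, 7}.
Now take the lambda-closure:
From 1 via lambda: add 11.
From 11 via lambda: add 8, 12.
From 12 via lambda: add 14.
No new states can be added; the closed set is {1, 5, 7, 8, 11, 12, 14}.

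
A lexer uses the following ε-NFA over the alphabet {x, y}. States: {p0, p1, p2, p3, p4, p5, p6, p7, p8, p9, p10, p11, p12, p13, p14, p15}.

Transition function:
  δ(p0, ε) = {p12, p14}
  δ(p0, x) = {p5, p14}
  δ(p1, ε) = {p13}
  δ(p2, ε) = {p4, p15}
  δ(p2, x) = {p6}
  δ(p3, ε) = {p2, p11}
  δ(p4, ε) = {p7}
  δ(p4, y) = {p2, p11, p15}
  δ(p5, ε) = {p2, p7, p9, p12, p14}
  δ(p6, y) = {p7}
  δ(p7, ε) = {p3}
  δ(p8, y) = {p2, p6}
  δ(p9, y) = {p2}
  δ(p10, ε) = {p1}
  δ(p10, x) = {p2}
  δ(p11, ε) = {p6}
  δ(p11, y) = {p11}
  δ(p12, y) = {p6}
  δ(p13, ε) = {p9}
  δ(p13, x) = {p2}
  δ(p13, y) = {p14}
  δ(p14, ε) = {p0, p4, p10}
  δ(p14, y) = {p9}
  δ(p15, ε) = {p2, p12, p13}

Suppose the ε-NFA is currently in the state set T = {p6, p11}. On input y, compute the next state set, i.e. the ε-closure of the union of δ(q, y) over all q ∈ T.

{p2, p3, p4, p6, p7, p9, p11, p12, p13, p15}

p6 on y → {p7}.
p11 on y → {p11}.
Union after reading y: {p7, p11}.
Now take the ε-closure:
From p7 via ε: add p3.
From p11 via ε: add p6.
From p3 via ε: add p2.
From p2 via ε: add p4, p15.
From p15 via ε: add p12, p13.
From p13 via ε: add p9.
No new states can be added; the closed set is {p2, p3, p4, p6, p7, p9, p11, p12, p13, p15}.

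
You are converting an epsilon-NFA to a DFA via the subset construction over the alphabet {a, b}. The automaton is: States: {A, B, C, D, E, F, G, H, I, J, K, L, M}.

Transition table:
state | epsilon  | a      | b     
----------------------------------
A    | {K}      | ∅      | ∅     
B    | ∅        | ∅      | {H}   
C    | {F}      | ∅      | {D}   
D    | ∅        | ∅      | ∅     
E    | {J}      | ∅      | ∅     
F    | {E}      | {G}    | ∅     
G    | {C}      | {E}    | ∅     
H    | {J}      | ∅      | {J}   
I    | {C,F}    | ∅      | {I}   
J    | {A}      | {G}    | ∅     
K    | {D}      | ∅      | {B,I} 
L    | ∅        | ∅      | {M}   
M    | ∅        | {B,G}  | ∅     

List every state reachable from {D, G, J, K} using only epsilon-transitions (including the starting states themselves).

{A, C, D, E, F, G, J, K}

Start with {D, G, J, K}.
From G via epsilon: add C.
From J via epsilon: add A.
From C via epsilon: add F.
From F via epsilon: add E.
No new states can be added; the closed set is {A, C, D, E, F, G, J, K}.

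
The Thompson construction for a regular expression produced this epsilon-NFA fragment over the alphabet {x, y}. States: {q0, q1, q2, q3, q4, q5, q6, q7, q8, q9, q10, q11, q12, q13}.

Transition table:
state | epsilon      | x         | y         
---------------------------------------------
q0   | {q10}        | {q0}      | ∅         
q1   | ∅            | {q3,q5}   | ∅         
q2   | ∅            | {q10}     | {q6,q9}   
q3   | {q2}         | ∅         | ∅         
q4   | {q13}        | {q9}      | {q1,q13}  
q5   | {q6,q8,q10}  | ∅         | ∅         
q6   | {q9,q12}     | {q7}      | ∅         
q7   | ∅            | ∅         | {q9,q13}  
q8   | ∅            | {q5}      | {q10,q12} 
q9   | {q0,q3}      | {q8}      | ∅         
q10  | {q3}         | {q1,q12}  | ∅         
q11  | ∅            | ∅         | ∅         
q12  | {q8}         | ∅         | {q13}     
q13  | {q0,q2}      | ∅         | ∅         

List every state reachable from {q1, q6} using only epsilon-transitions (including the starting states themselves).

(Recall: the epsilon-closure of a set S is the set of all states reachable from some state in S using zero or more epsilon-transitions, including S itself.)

{q0, q1, q2, q3, q6, q8, q9, q10, q12}

Start with {q1, q6}.
From q6 via epsilon: add q9, q12.
From q9 via epsilon: add q0, q3.
From q12 via epsilon: add q8.
From q0 via epsilon: add q10.
From q3 via epsilon: add q2.
No new states can be added; the closed set is {q0, q1, q2, q3, q6, q8, q9, q10, q12}.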